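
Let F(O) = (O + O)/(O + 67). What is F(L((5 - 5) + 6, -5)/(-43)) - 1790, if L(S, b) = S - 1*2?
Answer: -5149838/2877 ≈ -1790.0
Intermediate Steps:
L(S, b) = -2 + S (L(S, b) = S - 2 = -2 + S)
F(O) = 2*O/(67 + O) (F(O) = (2*O)/(67 + O) = 2*O/(67 + O))
F(L((5 - 5) + 6, -5)/(-43)) - 1790 = 2*((-2 + ((5 - 5) + 6))/(-43))/(67 + (-2 + ((5 - 5) + 6))/(-43)) - 1790 = 2*((-2 + (0 + 6))*(-1/43))/(67 + (-2 + (0 + 6))*(-1/43)) - 1790 = 2*((-2 + 6)*(-1/43))/(67 + (-2 + 6)*(-1/43)) - 1790 = 2*(4*(-1/43))/(67 + 4*(-1/43)) - 1790 = 2*(-4/43)/(67 - 4/43) - 1790 = 2*(-4/43)/(2877/43) - 1790 = 2*(-4/43)*(43/2877) - 1790 = -8/2877 - 1790 = -5149838/2877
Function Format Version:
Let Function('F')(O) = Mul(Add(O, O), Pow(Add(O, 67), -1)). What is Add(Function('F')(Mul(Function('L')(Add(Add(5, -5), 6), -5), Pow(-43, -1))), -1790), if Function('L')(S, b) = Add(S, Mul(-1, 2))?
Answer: Rational(-5149838, 2877) ≈ -1790.0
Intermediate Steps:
Function('L')(S, b) = Add(-2, S) (Function('L')(S, b) = Add(S, -2) = Add(-2, S))
Function('F')(O) = Mul(2, O, Pow(Add(67, O), -1)) (Function('F')(O) = Mul(Mul(2, O), Pow(Add(67, O), -1)) = Mul(2, O, Pow(Add(67, O), -1)))
Add(Function('F')(Mul(Function('L')(Add(Add(5, -5), 6), -5), Pow(-43, -1))), -1790) = Add(Mul(2, Mul(Add(-2, Add(Add(5, -5), 6)), Pow(-43, -1)), Pow(Add(67, Mul(Add(-2, Add(Add(5, -5), 6)), Pow(-43, -1))), -1)), -1790) = Add(Mul(2, Mul(Add(-2, Add(0, 6)), Rational(-1, 43)), Pow(Add(67, Mul(Add(-2, Add(0, 6)), Rational(-1, 43))), -1)), -1790) = Add(Mul(2, Mul(Add(-2, 6), Rational(-1, 43)), Pow(Add(67, Mul(Add(-2, 6), Rational(-1, 43))), -1)), -1790) = Add(Mul(2, Mul(4, Rational(-1, 43)), Pow(Add(67, Mul(4, Rational(-1, 43))), -1)), -1790) = Add(Mul(2, Rational(-4, 43), Pow(Add(67, Rational(-4, 43)), -1)), -1790) = Add(Mul(2, Rational(-4, 43), Pow(Rational(2877, 43), -1)), -1790) = Add(Mul(2, Rational(-4, 43), Rational(43, 2877)), -1790) = Add(Rational(-8, 2877), -1790) = Rational(-5149838, 2877)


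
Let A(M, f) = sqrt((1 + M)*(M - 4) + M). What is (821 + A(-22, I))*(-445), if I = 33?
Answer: -365345 - 890*sqrt(131) ≈ -3.7553e+5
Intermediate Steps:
A(M, f) = sqrt(M + (1 + M)*(-4 + M)) (A(M, f) = sqrt((1 + M)*(-4 + M) + M) = sqrt(M + (1 + M)*(-4 + M)))
(821 + A(-22, I))*(-445) = (821 + sqrt(-4 + (-22)**2 - 2*(-22)))*(-445) = (821 + sqrt(-4 + 484 + 44))*(-445) = (821 + sqrt(524))*(-445) = (821 + 2*sqrt(131))*(-445) = -365345 - 890*sqrt(131)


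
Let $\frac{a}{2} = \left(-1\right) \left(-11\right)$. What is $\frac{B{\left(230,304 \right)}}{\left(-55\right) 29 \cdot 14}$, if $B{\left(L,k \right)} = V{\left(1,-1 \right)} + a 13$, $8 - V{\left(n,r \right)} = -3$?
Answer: $- \frac{27}{2030} \approx -0.0133$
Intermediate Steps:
$a = 22$ ($a = 2 \left(\left(-1\right) \left(-11\right)\right) = 2 \cdot 11 = 22$)
$V{\left(n,r \right)} = 11$ ($V{\left(n,r \right)} = 8 - -3 = 8 + 3 = 11$)
$B{\left(L,k \right)} = 297$ ($B{\left(L,k \right)} = 11 + 22 \cdot 13 = 11 + 286 = 297$)
$\frac{B{\left(230,304 \right)}}{\left(-55\right) 29 \cdot 14} = \frac{297}{\left(-55\right) 29 \cdot 14} = \frac{297}{\left(-1595\right) 14} = \frac{297}{-22330} = 297 \left(- \frac{1}{22330}\right) = - \frac{27}{2030}$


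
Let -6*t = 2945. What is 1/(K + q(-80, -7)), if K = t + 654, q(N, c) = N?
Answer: 6/499 ≈ 0.012024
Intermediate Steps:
t = -2945/6 (t = -⅙*2945 = -2945/6 ≈ -490.83)
K = 979/6 (K = -2945/6 + 654 = 979/6 ≈ 163.17)
1/(K + q(-80, -7)) = 1/(979/6 - 80) = 1/(499/6) = 6/499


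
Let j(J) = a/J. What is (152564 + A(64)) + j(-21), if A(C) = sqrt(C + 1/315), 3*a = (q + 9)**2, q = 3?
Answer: 1067932/7 + sqrt(705635)/105 ≈ 1.5257e+5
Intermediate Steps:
a = 48 (a = (3 + 9)**2/3 = (1/3)*12**2 = (1/3)*144 = 48)
A(C) = sqrt(1/315 + C) (A(C) = sqrt(C + 1/315) = sqrt(1/315 + C))
j(J) = 48/J
(152564 + A(64)) + j(-21) = (152564 + sqrt(35 + 11025*64)/105) + 48/(-21) = (152564 + sqrt(35 + 705600)/105) + 48*(-1/21) = (152564 + sqrt(705635)/105) - 16/7 = 1067932/7 + sqrt(705635)/105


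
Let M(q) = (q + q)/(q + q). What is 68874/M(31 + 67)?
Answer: 68874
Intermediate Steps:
M(q) = 1 (M(q) = (2*q)/((2*q)) = (2*q)*(1/(2*q)) = 1)
68874/M(31 + 67) = 68874/1 = 68874*1 = 68874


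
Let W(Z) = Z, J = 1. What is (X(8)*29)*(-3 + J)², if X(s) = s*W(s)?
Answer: 7424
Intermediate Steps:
X(s) = s² (X(s) = s*s = s²)
(X(8)*29)*(-3 + J)² = (8²*29)*(-3 + 1)² = (64*29)*(-2)² = 1856*4 = 7424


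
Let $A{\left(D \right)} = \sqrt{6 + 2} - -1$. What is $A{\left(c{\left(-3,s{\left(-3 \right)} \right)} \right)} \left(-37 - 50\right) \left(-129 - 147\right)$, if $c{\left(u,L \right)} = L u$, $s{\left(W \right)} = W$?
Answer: $24012 + 48024 \sqrt{2} \approx 91928.0$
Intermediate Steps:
$A{\left(D \right)} = 1 + 2 \sqrt{2}$ ($A{\left(D \right)} = \sqrt{8} + 1 = 2 \sqrt{2} + 1 = 1 + 2 \sqrt{2}$)
$A{\left(c{\left(-3,s{\left(-3 \right)} \right)} \right)} \left(-37 - 50\right) \left(-129 - 147\right) = \left(1 + 2 \sqrt{2}\right) \left(-37 - 50\right) \left(-129 - 147\right) = \left(1 + 2 \sqrt{2}\right) \left(\left(-87\right) \left(-276\right)\right) = \left(1 + 2 \sqrt{2}\right) 24012 = 24012 + 48024 \sqrt{2}$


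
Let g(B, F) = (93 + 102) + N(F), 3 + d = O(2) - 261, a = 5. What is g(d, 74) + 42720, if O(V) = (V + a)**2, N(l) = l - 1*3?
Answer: 42986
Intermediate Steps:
N(l) = -3 + l (N(l) = l - 3 = -3 + l)
O(V) = (5 + V)**2 (O(V) = (V + 5)**2 = (5 + V)**2)
d = -215 (d = -3 + ((5 + 2)**2 - 261) = -3 + (7**2 - 261) = -3 + (49 - 261) = -3 - 212 = -215)
g(B, F) = 192 + F (g(B, F) = (93 + 102) + (-3 + F) = 195 + (-3 + F) = 192 + F)
g(d, 74) + 42720 = (192 + 74) + 42720 = 266 + 42720 = 42986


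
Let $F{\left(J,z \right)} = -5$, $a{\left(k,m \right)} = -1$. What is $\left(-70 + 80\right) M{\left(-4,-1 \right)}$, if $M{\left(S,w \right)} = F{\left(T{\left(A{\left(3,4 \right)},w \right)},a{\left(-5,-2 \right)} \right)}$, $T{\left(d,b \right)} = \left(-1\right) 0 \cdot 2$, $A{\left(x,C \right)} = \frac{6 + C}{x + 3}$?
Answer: $-50$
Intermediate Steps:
$A{\left(x,C \right)} = \frac{6 + C}{3 + x}$
$T{\left(d,b \right)} = 0$ ($T{\left(d,b \right)} = 0 \cdot 2 = 0$)
$M{\left(S,w \right)} = -5$
$\left(-70 + 80\right) M{\left(-4,-1 \right)} = \left(-70 + 80\right) \left(-5\right) = 10 \left(-5\right) = -50$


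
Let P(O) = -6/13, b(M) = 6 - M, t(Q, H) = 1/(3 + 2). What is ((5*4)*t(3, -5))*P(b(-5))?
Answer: -24/13 ≈ -1.8462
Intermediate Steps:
t(Q, H) = ⅕ (t(Q, H) = 1/5 = ⅕)
P(O) = -6/13 (P(O) = -6*1/13 = -6/13)
((5*4)*t(3, -5))*P(b(-5)) = ((5*4)*(⅕))*(-6/13) = (20*(⅕))*(-6/13) = 4*(-6/13) = -24/13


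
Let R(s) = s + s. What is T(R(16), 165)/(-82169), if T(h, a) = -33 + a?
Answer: -132/82169 ≈ -0.0016064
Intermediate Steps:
R(s) = 2*s
T(R(16), 165)/(-82169) = (-33 + 165)/(-82169) = 132*(-1/82169) = -132/82169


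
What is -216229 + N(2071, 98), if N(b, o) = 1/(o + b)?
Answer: -469000700/2169 ≈ -2.1623e+5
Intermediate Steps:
N(b, o) = 1/(b + o)
-216229 + N(2071, 98) = -216229 + 1/(2071 + 98) = -216229 + 1/2169 = -469000700/2169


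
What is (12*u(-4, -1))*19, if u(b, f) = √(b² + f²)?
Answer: 228*√17 ≈ 940.07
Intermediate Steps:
(12*u(-4, -1))*19 = (12*√((-4)² + (-1)²))*19 = (12*√(16 + 1))*19 = (12*√17)*19 = 228*√17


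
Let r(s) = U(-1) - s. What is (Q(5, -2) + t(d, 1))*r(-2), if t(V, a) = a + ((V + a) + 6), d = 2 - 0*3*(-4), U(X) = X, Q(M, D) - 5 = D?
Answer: 13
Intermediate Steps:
Q(M, D) = 5 + D
d = 2 (d = 2 - 0*(-4) = 2 - 1*0 = 2 + 0 = 2)
t(V, a) = 6 + V + 2*a (t(V, a) = a + (6 + V + a) = 6 + V + 2*a)
r(s) = -1 - s
(Q(5, -2) + t(d, 1))*r(-2) = ((5 - 2) + (6 + 2 + 2*1))*(-1 - 1*(-2)) = (3 + (6 + 2 + 2))*(-1 + 2) = (3 + 10)*1 = 13*1 = 13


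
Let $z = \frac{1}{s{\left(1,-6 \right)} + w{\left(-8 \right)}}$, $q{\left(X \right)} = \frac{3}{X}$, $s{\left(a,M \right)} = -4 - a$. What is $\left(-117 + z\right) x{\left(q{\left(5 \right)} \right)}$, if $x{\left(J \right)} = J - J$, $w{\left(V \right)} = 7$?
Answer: $0$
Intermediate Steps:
$x{\left(J \right)} = 0$
$z = \frac{1}{2}$ ($z = \frac{1}{\left(-4 - 1\right) + 7} = \frac{1}{-5 + 7} = \frac{1}{2} \approx 0.5$)
$\left(-117 + z\right) x{\left(q{\left(5 \right)} \right)} = \left(-117 + \frac{1}{2}\right) 0 = \left(- \frac{233}{2}\right) 0 = 0$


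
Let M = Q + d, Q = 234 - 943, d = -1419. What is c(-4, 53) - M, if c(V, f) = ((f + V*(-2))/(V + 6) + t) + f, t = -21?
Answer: 4381/2 ≈ 2190.5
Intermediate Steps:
Q = -709
c(V, f) = -21 + f + (f - 2*V)/(6 + V) (c(V, f) = ((f + V*(-2))/(V + 6) - 21) + f = ((f - 2*V)/(6 + V) - 21) + f = (-21 + (f - 2*V)/(6 + V)) + f = -21 + f + (f - 2*V)/(6 + V))
M = -2128 (M = -709 - 1419 = -2128)
c(-4, 53) - M = (-126 - 23*(-4) + 7*53 - 4*53)/(6 - 4) - 1*(-2128) = (-126 + 92 + 371 - 212)/2 + 2128 = (½)*125 + 2128 = 125/2 + 2128 = 4381/2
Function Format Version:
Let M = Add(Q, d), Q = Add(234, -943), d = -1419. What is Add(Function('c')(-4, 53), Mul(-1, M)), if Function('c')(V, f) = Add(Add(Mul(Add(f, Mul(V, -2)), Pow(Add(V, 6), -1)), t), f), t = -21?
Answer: Rational(4381, 2) ≈ 2190.5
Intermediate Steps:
Q = -709
Function('c')(V, f) = Add(-21, f, Mul(Pow(Add(6, V), -1), Add(f, Mul(-2, V)))) (Function('c')(V, f) = Add(Add(Mul(Add(f, Mul(V, -2)), Pow(Add(V, 6), -1)), -21), f) = Add(Add(Mul(Add(f, Mul(-2, V)), Pow(Add(6, V), -1)), -21), f) = Add(Add(Mul(Pow(Add(6, V), -1), Add(f, Mul(-2, V))), -21), f) = Add(Add(-21, Mul(Pow(Add(6, V), -1), Add(f, Mul(-2, V)))), f) = Add(-21, f, Mul(Pow(Add(6, V), -1), Add(f, Mul(-2, V)))))
M = -2128 (M = Add(-709, -1419) = -2128)
Add(Function('c')(-4, 53), Mul(-1, M)) = Add(Mul(Pow(Add(6, -4), -1), Add(-126, Mul(-23, -4), Mul(7, 53), Mul(-4, 53))), Mul(-1, -2128)) = Add(Mul(Pow(2, -1), Add(-126, 92, 371, -212)), 2128) = Add(Mul(Rational(1, 2), 125), 2128) = Add(Rational(125, 2), 2128) = Rational(4381, 2)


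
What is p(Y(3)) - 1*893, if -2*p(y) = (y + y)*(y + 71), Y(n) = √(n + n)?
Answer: -899 - 71*√6 ≈ -1072.9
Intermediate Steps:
Y(n) = √2*√n (Y(n) = √(2*n) = √2*√n)
p(y) = -y*(71 + y) (p(y) = -(y + y)*(y + 71)/2 = -2*y*(71 + y)/2 = -y*(71 + y))
p(Y(3)) - 1*893 = -√2*√3*(71 + √2*√3) - 1*893 = -√6*(71 + √6) - 893 = -893 - √6*(71 + √6)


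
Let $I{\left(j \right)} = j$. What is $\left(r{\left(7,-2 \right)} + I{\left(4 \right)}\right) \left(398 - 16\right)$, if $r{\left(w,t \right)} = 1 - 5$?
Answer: $0$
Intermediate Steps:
$r{\left(w,t \right)} = -4$ ($r{\left(w,t \right)} = 1 - 5 = -4$)
$\left(r{\left(7,-2 \right)} + I{\left(4 \right)}\right) \left(398 - 16\right) = \left(-4 + 4\right) \left(398 - 16\right) = 0 \cdot 382 = 0$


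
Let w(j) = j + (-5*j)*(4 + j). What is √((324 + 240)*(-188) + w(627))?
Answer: 3*I*√231510 ≈ 1443.5*I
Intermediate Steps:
w(j) = j - 5*j*(4 + j)
√((324 + 240)*(-188) + w(627)) = √((324 + 240)*(-188) - 1*627*(19 + 5*627)) = √(564*(-188) - 1*627*(19 + 3135)) = √(-106032 - 1*627*3154) = √(-106032 - 1977558) = √(-2083590) = 3*I*√231510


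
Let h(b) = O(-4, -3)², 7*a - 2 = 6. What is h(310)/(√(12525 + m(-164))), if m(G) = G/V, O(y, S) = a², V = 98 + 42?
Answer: 2048*√15341690/526219967 ≈ 0.015244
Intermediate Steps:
a = 8/7 (a = 2/7 + (⅐)*6 = 2/7 + 6/7 = 8/7 ≈ 1.1429)
V = 140
O(y, S) = 64/49 (O(y, S) = (8/7)² = 64/49)
m(G) = G/140
h(b) = 4096/2401 (h(b) = (64/49)² = 4096/2401)
h(310)/(√(12525 + m(-164))) = 4096/(2401*(√(12525 + (1/140)*(-164)))) = 4096/(2401*(√(12525 - 41/35))) = 4096/(2401*(√(438334/35))) = 4096/(2401*((√15341690/35))) = 4096*(√15341690/438334)/2401 = 2048*√15341690/526219967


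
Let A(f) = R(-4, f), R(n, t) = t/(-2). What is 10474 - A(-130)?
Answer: 10409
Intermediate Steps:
R(n, t) = -t/2 (R(n, t) = t*(-½) = -t/2)
A(f) = -f/2
10474 - A(-130) = 10474 - (-1)*(-130)/2 = 10474 - 1*65 = 10474 - 65 = 10409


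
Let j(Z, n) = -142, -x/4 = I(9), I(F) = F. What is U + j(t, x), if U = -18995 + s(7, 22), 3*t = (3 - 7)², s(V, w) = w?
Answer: -19115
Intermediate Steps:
t = 16/3 (t = (3 - 7)²/3 = (⅓)*(-4)² = (⅓)*16 = 16/3 ≈ 5.3333)
x = -36 (x = -4*9 = -36)
U = -18973 (U = -18995 + 22 = -18973)
U + j(t, x) = -18973 - 142 = -19115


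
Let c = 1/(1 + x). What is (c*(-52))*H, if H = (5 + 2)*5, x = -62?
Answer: 1820/61 ≈ 29.836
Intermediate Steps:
H = 35 (H = 7*5 = 35)
c = -1/61 (c = 1/(1 - 62) = 1/(-61) = -1/61 ≈ -0.016393)
(c*(-52))*H = -1/61*(-52)*35 = (52/61)*35 = 1820/61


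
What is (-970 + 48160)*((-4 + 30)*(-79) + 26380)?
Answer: 1147943940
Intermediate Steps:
(-970 + 48160)*((-4 + 30)*(-79) + 26380) = 47190*(26*(-79) + 26380) = 47190*(-2054 + 26380) = 47190*24326 = 1147943940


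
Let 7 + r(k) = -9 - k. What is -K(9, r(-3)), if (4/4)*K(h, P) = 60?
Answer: -60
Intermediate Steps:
r(k) = -16 - k (r(k) = -7 + (-9 - k) = -16 - k)
K(h, P) = 60
-K(9, r(-3)) = -1*60 = -60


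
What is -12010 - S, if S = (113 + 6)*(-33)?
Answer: -8083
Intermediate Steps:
S = -3927 (S = 119*(-33) = -3927)
-12010 - S = -12010 - 1*(-3927) = -12010 + 3927 = -8083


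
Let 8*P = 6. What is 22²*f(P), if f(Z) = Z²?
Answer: 1089/4 ≈ 272.25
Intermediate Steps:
P = ¾ (P = (⅛)*6 = ¾ ≈ 0.75000)
22²*f(P) = 22²*(¾)² = 484*(9/16) = 1089/4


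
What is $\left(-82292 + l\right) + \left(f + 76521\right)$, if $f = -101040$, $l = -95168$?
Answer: $-201979$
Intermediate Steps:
$\left(-82292 + l\right) + \left(f + 76521\right) = \left(-82292 - 95168\right) + \left(-101040 + 76521\right) = -177460 - 24519 = -201979$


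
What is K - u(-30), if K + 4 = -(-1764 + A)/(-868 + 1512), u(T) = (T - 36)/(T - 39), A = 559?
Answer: -1987/644 ≈ -3.0854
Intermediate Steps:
u(T) = (-36 + T)/(-39 + T)
K = -1371/644 (K = -4 - (-1764 + 559)/(-868 + 1512) = -4 - (-1205)/644 = -4 - 1*(-1205/644) = -4 + 1205/644 = -1371/644 ≈ -2.1289)
K - u(-30) = -1371/644 - (-36 - 30)/(-39 - 30) = -1371/644 - (-66)/(-69) = -1371/644 - (-1)*(-66)/69 = -1371/644 - 1*22/23 = -1371/644 - 22/23 = -1987/644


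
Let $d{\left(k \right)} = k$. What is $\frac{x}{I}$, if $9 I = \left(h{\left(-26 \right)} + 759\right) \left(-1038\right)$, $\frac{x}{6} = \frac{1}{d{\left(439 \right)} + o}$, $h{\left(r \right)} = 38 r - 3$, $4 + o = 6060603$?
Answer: $\frac{3}{81088607056} \approx 3.6997 \cdot 10^{-11}$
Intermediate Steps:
$o = 6060599$ ($o = -4 + 6060603 = 6060599$)
$h{\left(r \right)} = -3 + 38 r$
$x = \frac{1}{1010173}$ ($x = \frac{6}{439 + 6060599} = \frac{6}{6061038} = 6 \cdot \frac{1}{6061038} = \frac{1}{1010173} \approx 9.8993 \cdot 10^{-7}$)
$I = \frac{80272}{3}$ ($I = \frac{\left(\left(-3 + 38 \left(-26\right)\right) + 759\right) \left(-1038\right)}{9} = \frac{\left(\left(-3 - 988\right) + 759\right) \left(-1038\right)}{9} = \frac{\left(-991 + 759\right) \left(-1038\right)}{9} = \frac{\left(-232\right) \left(-1038\right)}{9} = \frac{1}{9} \cdot 240816 = \frac{80272}{3} \approx 26757.0$)
$\frac{x}{I} = \frac{1}{1010173 \cdot \frac{80272}{3}} = \frac{1}{1010173} \cdot \frac{3}{80272} = \frac{3}{81088607056}$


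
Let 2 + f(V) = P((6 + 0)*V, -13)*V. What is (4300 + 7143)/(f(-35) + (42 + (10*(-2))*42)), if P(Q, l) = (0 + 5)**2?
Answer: -11443/1675 ≈ -6.8316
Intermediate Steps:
P(Q, l) = 25 (P(Q, l) = 5**2 = 25)
f(V) = -2 + 25*V
(4300 + 7143)/(f(-35) + (42 + (10*(-2))*42)) = (4300 + 7143)/((-2 + 25*(-35)) + (42 + (10*(-2))*42)) = 11443/((-2 - 875) + (42 - 20*42)) = 11443/(-877 + (42 - 840)) = 11443/(-877 - 798) = 11443/(-1675) = 11443*(-1/1675) = -11443/1675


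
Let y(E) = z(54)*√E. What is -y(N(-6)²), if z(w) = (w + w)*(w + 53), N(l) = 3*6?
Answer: -208008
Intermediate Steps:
N(l) = 18
z(w) = 2*w*(53 + w) (z(w) = (2*w)*(53 + w) = 2*w*(53 + w))
y(E) = 11556*√E (y(E) = (2*54*(53 + 54))*√E = (2*54*107)*√E = 11556*√E)
-y(N(-6)²) = -11556*√(18²) = -11556*√324 = -11556*18 = -1*208008 = -208008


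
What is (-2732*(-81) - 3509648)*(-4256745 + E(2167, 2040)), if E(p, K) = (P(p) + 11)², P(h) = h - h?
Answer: 13997295070144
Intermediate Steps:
P(h) = 0
E(p, K) = 121 (E(p, K) = (0 + 11)² = 11² = 121)
(-2732*(-81) - 3509648)*(-4256745 + E(2167, 2040)) = (-2732*(-81) - 3509648)*(-4256745 + 121) = (221292 - 3509648)*(-4256624) = -3288356*(-4256624) = 13997295070144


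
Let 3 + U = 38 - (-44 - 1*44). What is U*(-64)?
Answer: -7872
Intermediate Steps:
U = 123 (U = -3 + (38 - (-44 - 1*44)) = -3 + (38 - (-44 - 44)) = -3 + (38 - 1*(-88)) = -3 + (38 + 88) = -3 + 126 = 123)
U*(-64) = 123*(-64) = -7872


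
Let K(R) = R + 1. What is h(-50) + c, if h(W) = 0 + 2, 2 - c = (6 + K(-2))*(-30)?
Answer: 154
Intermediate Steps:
K(R) = 1 + R
c = 152 (c = 2 - (6 + (1 - 2))*(-30) = 2 - (6 - 1)*(-30) = 2 - 5*(-30) = 2 - 1*(-150) = 2 + 150 = 152)
h(W) = 2
h(-50) + c = 2 + 152 = 154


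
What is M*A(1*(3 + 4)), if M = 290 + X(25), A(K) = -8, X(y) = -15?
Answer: -2200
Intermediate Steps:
M = 275 (M = 290 - 15 = 275)
M*A(1*(3 + 4)) = 275*(-8) = -2200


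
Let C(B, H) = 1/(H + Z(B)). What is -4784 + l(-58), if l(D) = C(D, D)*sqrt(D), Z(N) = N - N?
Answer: -4784 - I*sqrt(58)/58 ≈ -4784.0 - 0.13131*I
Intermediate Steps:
Z(N) = 0
C(B, H) = 1/H (C(B, H) = 1/(H + 0) = 1/H)
l(D) = 1/sqrt(D) (l(D) = sqrt(D)/D = 1/sqrt(D))
-4784 + l(-58) = -4784 + 1/sqrt(-58) = -4784 - I*sqrt(58)/58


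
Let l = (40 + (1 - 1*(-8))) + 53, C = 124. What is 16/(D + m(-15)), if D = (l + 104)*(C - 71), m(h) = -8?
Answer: 8/5455 ≈ 0.0014665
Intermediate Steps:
l = 102 (l = (40 + (1 + 8)) + 53 = (40 + 9) + 53 = 49 + 53 = 102)
D = 10918 (D = (102 + 104)*(124 - 71) = 206*53 = 10918)
16/(D + m(-15)) = 16/(10918 - 8) = 16/10910 = 16*(1/10910) = 8/5455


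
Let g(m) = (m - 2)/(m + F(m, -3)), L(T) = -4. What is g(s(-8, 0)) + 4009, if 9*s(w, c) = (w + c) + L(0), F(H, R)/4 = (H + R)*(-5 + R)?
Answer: 825849/206 ≈ 4009.0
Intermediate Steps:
F(H, R) = 4*(-5 + R)*(H + R) (F(H, R) = 4*((H + R)*(-5 + R)) = 4*((-5 + R)*(H + R)) = 4*(-5 + R)*(H + R))
s(w, c) = -4/9 + c/9 + w/9 (s(w, c) = ((w + c) - 4)/9 = ((c + w) - 4)/9 = (-4 + c + w)/9 = -4/9 + c/9 + w/9)
g(m) = (-2 + m)/(96 - 31*m) (g(m) = (m - 2)/(m + (-20*m - 20*(-3) + 4*(-3)² + 4*m*(-3))) = (-2 + m)/(m + (-20*m + 60 + 4*9 - 12*m)) = (-2 + m)/(m + (-20*m + 60 + 36 - 12*m)) = (-2 + m)/(m + (96 - 32*m)) = (-2 + m)/(96 - 31*m))
g(s(-8, 0)) + 4009 = (-2 + (-4/9 + (⅑)*0 + (⅑)*(-8)))/(96 - 31*(-4/9 + (⅑)*0 + (⅑)*(-8))) + 4009 = (-2 + (-4/9 + 0 - 8/9))/(96 - 31*(-4/9 + 0 - 8/9)) + 4009 = (-2 - 4/3)/(96 - 31*(-4/3)) + 4009 = -10/3/(96 + 124/3) + 4009 = -10/3/(412/3) + 4009 = (3/412)*(-10/3) + 4009 = -5/206 + 4009 = 825849/206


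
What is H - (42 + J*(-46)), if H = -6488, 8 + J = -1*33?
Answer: -8416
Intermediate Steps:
J = -41 (J = -8 - 1*33 = -8 - 33 = -41)
H - (42 + J*(-46)) = -6488 - (42 - 41*(-46)) = -6488 - (42 + 1886) = -6488 - 1*1928 = -6488 - 1928 = -8416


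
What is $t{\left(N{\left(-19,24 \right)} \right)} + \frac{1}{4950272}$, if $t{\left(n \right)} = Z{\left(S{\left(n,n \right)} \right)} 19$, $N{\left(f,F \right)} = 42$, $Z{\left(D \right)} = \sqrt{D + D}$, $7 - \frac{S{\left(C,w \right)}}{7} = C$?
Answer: $\frac{1}{4950272} + 133 i \sqrt{10} \approx 2.0201 \cdot 10^{-7} + 420.58 i$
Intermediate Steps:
$S{\left(C,w \right)} = 49 - 7 C$
$Z{\left(D \right)} = \sqrt{2} \sqrt{D}$ ($Z{\left(D \right)} = \sqrt{2 D} = \sqrt{2} \sqrt{D}$)
$t{\left(n \right)} = 19 \sqrt{2} \sqrt{49 - 7 n}$ ($t{\left(n \right)} = \sqrt{2} \sqrt{49 - 7 n} 19 = 19 \sqrt{2} \sqrt{49 - 7 n}$)
$t{\left(N{\left(-19,24 \right)} \right)} + \frac{1}{4950272} = 19 \sqrt{98 - 588} + \frac{1}{4950272} = 19 \sqrt{-490} + \frac{1}{4950272} = 19 \cdot 7 i \sqrt{10} + \frac{1}{4950272} = 133 i \sqrt{10} + \frac{1}{4950272} = \frac{1}{4950272} + 133 i \sqrt{10}$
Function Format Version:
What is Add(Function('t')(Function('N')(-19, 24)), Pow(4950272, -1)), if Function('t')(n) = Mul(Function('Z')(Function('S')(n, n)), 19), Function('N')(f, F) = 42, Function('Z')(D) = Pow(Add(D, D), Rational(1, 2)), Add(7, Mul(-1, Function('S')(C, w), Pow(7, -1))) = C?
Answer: Add(Rational(1, 4950272), Mul(133, I, Pow(10, Rational(1, 2)))) ≈ Add(2.0201e-7, Mul(420.58, I))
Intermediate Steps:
Function('S')(C, w) = Add(49, Mul(-7, C))
Function('Z')(D) = Mul(Pow(2, Rational(1, 2)), Pow(D, Rational(1, 2))) (Function('Z')(D) = Pow(Mul(2, D), Rational(1, 2)) = Mul(Pow(2, Rational(1, 2)), Pow(D, Rational(1, 2))))
Function('t')(n) = Mul(19, Pow(2, Rational(1, 2)), Pow(Add(49, Mul(-7, n)), Rational(1, 2))) (Function('t')(n) = Mul(Mul(Pow(2, Rational(1, 2)), Pow(Add(49, Mul(-7, n)), Rational(1, 2))), 19) = Mul(19, Pow(2, Rational(1, 2)), Pow(Add(49, Mul(-7, n)), Rational(1, 2))))
Add(Function('t')(Function('N')(-19, 24)), Pow(4950272, -1)) = Add(Mul(19, Pow(Add(98, Mul(-14, 42)), Rational(1, 2))), Pow(4950272, -1)) = Add(Mul(19, Pow(Add(98, -588), Rational(1, 2))), Rational(1, 4950272)) = Add(Mul(19, Pow(-490, Rational(1, 2))), Rational(1, 4950272)) = Add(Mul(19, Mul(7, I, Pow(10, Rational(1, 2)))), Rational(1, 4950272)) = Add(Mul(133, I, Pow(10, Rational(1, 2))), Rational(1, 4950272)) = Add(Rational(1, 4950272), Mul(133, I, Pow(10, Rational(1, 2))))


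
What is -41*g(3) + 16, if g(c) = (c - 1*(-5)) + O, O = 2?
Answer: -394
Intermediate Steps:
g(c) = 7 + c (g(c) = (c - 1*(-5)) + 2 = (c + 5) + 2 = (5 + c) + 2 = 7 + c)
-41*g(3) + 16 = -41*(7 + 3) + 16 = -41*10 + 16 = -410 + 16 = -394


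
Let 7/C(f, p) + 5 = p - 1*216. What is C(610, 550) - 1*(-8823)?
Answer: 414682/47 ≈ 8823.0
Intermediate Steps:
C(f, p) = 7/(-221 + p) (C(f, p) = 7/(-5 + (p - 1*216)) = 7/(-5 + (p - 216)) = 7/(-5 + (-216 + p)) = 7/(-221 + p))
C(610, 550) - 1*(-8823) = 7/(-221 + 550) - 1*(-8823) = 7/329 + 8823 = 7*(1/329) + 8823 = 1/47 + 8823 = 414682/47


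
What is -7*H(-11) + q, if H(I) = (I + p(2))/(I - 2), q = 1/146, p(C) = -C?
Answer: -1021/146 ≈ -6.9931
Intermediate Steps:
q = 1/146 ≈ 0.0068493
H(I) = 1 (H(I) = (I - 1*2)/(I - 2) = (I - 2)/(-2 + I) = (-2 + I)/(-2 + I) = 1)
-7*H(-11) + q = -7*1 + 1/146 = -7 + 1/146 = -1021/146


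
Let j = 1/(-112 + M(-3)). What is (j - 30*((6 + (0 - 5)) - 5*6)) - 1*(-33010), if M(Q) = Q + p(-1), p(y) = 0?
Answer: 3896199/115 ≈ 33880.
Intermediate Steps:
M(Q) = Q (M(Q) = Q + 0 = Q)
j = -1/115 (j = 1/(-112 - 3) = 1/(-115) = -1/115 ≈ -0.0086956)
(j - 30*((6 + (0 - 5)) - 5*6)) - 1*(-33010) = (-1/115 - 30*((6 + (0 - 5)) - 5*6)) - 1*(-33010) = (-1/115 - 30*((6 - 5) - 30)) + 33010 = (-1/115 - 30*(1 - 30)) + 33010 = (-1/115 - 30*(-29)) + 33010 = (-1/115 + 870) + 33010 = 100049/115 + 33010 = 3896199/115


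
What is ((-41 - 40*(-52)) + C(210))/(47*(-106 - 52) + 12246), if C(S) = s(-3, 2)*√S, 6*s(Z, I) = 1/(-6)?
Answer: 2039/4820 - √210/173520 ≈ 0.42295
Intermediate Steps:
s(Z, I) = -1/36 (s(Z, I) = (⅙)/(-6) = (⅙)*(-⅙) = -1/36)
C(S) = -√S/36
((-41 - 40*(-52)) + C(210))/(47*(-106 - 52) + 12246) = ((-41 - 40*(-52)) - √210/36)/(47*(-106 - 52) + 12246) = ((-41 + 2080) - √210/36)/(47*(-158) + 12246) = (2039 - √210/36)/(-7426 + 12246) = (2039 - √210/36)/4820 = (2039 - √210/36)*(1/4820) = 2039/4820 - √210/173520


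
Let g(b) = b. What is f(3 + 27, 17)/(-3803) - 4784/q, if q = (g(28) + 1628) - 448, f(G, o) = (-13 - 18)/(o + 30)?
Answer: -106882437/26989891 ≈ -3.9601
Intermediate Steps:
f(G, o) = -31/(30 + o)
q = 1208 (q = (28 + 1628) - 448 = 1656 - 448 = 1208)
f(3 + 27, 17)/(-3803) - 4784/q = -31/(30 + 17)/(-3803) - 4784/1208 = -31/47*(-1/3803) - 4784*1/1208 = -31*1/47*(-1/3803) - 598/151 = -31/47*(-1/3803) - 598/151 = 31/178741 - 598/151 = -106882437/26989891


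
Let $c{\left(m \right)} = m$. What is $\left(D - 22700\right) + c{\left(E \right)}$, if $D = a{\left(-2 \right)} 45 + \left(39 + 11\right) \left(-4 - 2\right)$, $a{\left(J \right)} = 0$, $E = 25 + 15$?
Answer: $-22960$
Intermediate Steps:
$E = 40$
$D = -300$ ($D = 0 \cdot 45 + \left(39 + 11\right) \left(-4 - 2\right) = 0 + 50 \left(-6\right) = 0 - 300 = -300$)
$\left(D - 22700\right) + c{\left(E \right)} = \left(-300 - 22700\right) + 40 = -23000 + 40 = -22960$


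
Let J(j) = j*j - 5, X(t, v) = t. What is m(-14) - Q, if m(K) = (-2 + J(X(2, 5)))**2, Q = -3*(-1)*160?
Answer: -471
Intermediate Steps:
J(j) = -5 + j**2 (J(j) = j**2 - 5 = -5 + j**2)
Q = 480 (Q = 3*160 = 480)
m(K) = 9 (m(K) = (-2 + (-5 + 2**2))**2 = (-2 + (-5 + 4))**2 = (-2 - 1)**2 = (-3)**2 = 9)
m(-14) - Q = 9 - 1*480 = 9 - 480 = -471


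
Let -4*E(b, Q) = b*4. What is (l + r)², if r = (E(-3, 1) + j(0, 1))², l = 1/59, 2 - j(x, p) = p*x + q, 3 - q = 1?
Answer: 283024/3481 ≈ 81.305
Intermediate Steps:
q = 2 (q = 3 - 1*1 = 3 - 1 = 2)
j(x, p) = -p*x (j(x, p) = 2 - (p*x + 2) = 2 - (2 + p*x) = 2 + (-2 - p*x) = -p*x)
l = 1/59 ≈ 0.016949
E(b, Q) = -b (E(b, Q) = -b*4/4 = -b)
r = 9 (r = (-1*(-3) - 1*1*0)² = (3 + 0)² = 3² = 9)
(l + r)² = (1/59 + 9)² = (532/59)² = 283024/3481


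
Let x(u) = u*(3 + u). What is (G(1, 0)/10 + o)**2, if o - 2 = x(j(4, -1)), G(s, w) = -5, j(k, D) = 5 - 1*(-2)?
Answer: 20449/4 ≈ 5112.3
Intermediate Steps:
j(k, D) = 7 (j(k, D) = 5 + 2 = 7)
o = 72 (o = 2 + 7*(3 + 7) = 2 + 7*10 = 2 + 70 = 72)
(G(1, 0)/10 + o)**2 = (-5/10 + 72)**2 = (-5*1/10 + 72)**2 = (-1/2 + 72)**2 = (143/2)**2 = 20449/4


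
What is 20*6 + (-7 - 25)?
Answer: 88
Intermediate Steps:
20*6 + (-7 - 25) = 120 - 32 = 88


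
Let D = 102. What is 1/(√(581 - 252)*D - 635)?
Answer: 635/3019691 + 102*√329/3019691 ≈ 0.00082297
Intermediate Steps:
1/(√(581 - 252)*D - 635) = 1/(√(581 - 252)*102 - 635) = 1/(√329*102 - 635) = 1/(102*√329 - 635) = 1/(-635 + 102*√329)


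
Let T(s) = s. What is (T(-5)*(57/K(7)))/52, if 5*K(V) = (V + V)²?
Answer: -1425/10192 ≈ -0.13982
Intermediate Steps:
K(V) = 4*V²/5 (K(V) = (V + V)²/5 = (2*V)²/5 = (4*V²)/5 = 4*V²/5)
(T(-5)*(57/K(7)))/52 = -285/((⅘)*7²)/52 = -285/((⅘)*49)*(1/52) = -285/196/5*(1/52) = -285*5/196*(1/52) = -5*285/196*(1/52) = -1425/196*1/52 = -1425/10192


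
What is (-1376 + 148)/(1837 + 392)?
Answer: -1228/2229 ≈ -0.55092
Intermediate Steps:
(-1376 + 148)/(1837 + 392) = -1228/2229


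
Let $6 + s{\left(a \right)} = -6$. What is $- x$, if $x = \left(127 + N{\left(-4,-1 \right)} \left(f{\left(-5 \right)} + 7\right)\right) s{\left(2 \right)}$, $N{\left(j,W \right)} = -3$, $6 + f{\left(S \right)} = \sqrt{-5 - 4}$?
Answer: $1488 - 108 i \approx 1488.0 - 108.0 i$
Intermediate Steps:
$s{\left(a \right)} = -12$ ($s{\left(a \right)} = -6 - 6 = -12$)
$f{\left(S \right)} = -6 + 3 i$ ($f{\left(S \right)} = -6 + \sqrt{-5 - 4} = -6 + \sqrt{-9} = -6 + 3 i$)
$x = -1488 + 108 i$ ($x = \left(127 - 3 \left(\left(-6 + 3 i\right) + 7\right)\right) \left(-12\right) = \left(127 - 3 \left(1 + 3 i\right)\right) \left(-12\right) = \left(127 - \left(3 + 9 i\right)\right) \left(-12\right) = \left(124 - 9 i\right) \left(-12\right) = -1488 + 108 i \approx -1488.0 + 108.0 i$)
$- x = - (-1488 + 108 i) = 1488 - 108 i$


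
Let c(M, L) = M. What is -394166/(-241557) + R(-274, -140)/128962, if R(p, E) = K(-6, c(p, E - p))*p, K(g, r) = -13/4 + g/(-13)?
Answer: 1326441857797/809943519684 ≈ 1.6377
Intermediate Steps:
K(g, r) = -13/4 - g/13 (K(g, r) = -13*1/4 + g*(-1/13) = -13/4 - g/13)
R(p, E) = -145*p/52 (R(p, E) = (-13/4 - 1/13*(-6))*p = (-13/4 + 6/13)*p = -145*p/52)
-394166/(-241557) + R(-274, -140)/128962 = -394166/(-241557) - 145/52*(-274)/128962 = -394166*(-1/241557) + (19865/26)*(1/128962) = 394166/241557 + 19865/3353012 = 1326441857797/809943519684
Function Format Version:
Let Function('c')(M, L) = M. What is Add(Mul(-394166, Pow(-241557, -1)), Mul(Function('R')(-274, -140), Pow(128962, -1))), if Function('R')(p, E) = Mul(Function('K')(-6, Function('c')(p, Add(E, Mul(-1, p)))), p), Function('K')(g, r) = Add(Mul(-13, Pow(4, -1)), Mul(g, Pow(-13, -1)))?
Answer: Rational(1326441857797, 809943519684) ≈ 1.6377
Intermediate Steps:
Function('K')(g, r) = Add(Rational(-13, 4), Mul(Rational(-1, 13), g)) (Function('K')(g, r) = Add(Mul(-13, Rational(1, 4)), Mul(g, Rational(-1, 13))) = Add(Rational(-13, 4), Mul(Rational(-1, 13), g)))
Function('R')(p, E) = Mul(Rational(-145, 52), p) (Function('R')(p, E) = Mul(Add(Rational(-13, 4), Mul(Rational(-1, 13), -6)), p) = Mul(Add(Rational(-13, 4), Rational(6, 13)), p) = Mul(Rational(-145, 52), p))
Add(Mul(-394166, Pow(-241557, -1)), Mul(Function('R')(-274, -140), Pow(128962, -1))) = Add(Mul(-394166, Pow(-241557, -1)), Mul(Mul(Rational(-145, 52), -274), Pow(128962, -1))) = Add(Mul(-394166, Rational(-1, 241557)), Mul(Rational(19865, 26), Rational(1, 128962))) = Add(Rational(394166, 241557), Rational(19865, 3353012)) = Rational(1326441857797, 809943519684)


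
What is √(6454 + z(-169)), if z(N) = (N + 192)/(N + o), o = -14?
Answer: √216133797/183 ≈ 80.336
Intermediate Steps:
z(N) = (192 + N)/(-14 + N) (z(N) = (N + 192)/(N - 14) = (192 + N)/(-14 + N))
√(6454 + z(-169)) = √(6454 + (192 - 169)/(-14 - 169)) = √(6454 + 23/(-183)) = √(6454 - 1/183*23) = √(6454 - 23/183) = √(1181059/183) = √216133797/183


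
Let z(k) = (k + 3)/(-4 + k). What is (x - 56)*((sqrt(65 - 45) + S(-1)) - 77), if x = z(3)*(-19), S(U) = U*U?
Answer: -4408 + 116*sqrt(5) ≈ -4148.6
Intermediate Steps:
z(k) = (3 + k)/(-4 + k)
S(U) = U**2
x = 114 (x = ((3 + 3)/(-4 + 3))*(-19) = (6/(-1))*(-19) = -1*6*(-19) = -6*(-19) = 114)
(x - 56)*((sqrt(65 - 45) + S(-1)) - 77) = (114 - 56)*((sqrt(65 - 45) + (-1)**2) - 77) = 58*((sqrt(20) + 1) - 77) = 58*((2*sqrt(5) + 1) - 77) = 58*((1 + 2*sqrt(5)) - 77) = 58*(-76 + 2*sqrt(5)) = -4408 + 116*sqrt(5)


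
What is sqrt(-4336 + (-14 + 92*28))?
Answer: I*sqrt(1774) ≈ 42.119*I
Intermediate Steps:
sqrt(-4336 + (-14 + 92*28)) = sqrt(-4336 + (-14 + 2576)) = sqrt(-4336 + 2562) = sqrt(-1774) = I*sqrt(1774)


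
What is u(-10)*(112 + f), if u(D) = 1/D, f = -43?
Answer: -69/10 ≈ -6.9000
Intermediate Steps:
u(-10)*(112 + f) = (112 - 43)/(-10) = -1/10*69 = -69/10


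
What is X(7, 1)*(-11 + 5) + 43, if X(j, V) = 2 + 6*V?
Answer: -5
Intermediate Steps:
X(7, 1)*(-11 + 5) + 43 = (2 + 6*1)*(-11 + 5) + 43 = (2 + 6)*(-6) + 43 = 8*(-6) + 43 = -48 + 43 = -5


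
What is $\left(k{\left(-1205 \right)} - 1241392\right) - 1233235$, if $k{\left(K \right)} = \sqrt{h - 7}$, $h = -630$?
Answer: $-2474627 + 7 i \sqrt{13} \approx -2.4746 \cdot 10^{6} + 25.239 i$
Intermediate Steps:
$k{\left(K \right)} = 7 i \sqrt{13}$ ($k{\left(K \right)} = \sqrt{-630 - 7} = \sqrt{-637} = 7 i \sqrt{13}$)
$\left(k{\left(-1205 \right)} - 1241392\right) - 1233235 = \left(7 i \sqrt{13} - 1241392\right) - 1233235 = \left(-1241392 + 7 i \sqrt{13}\right) - 1233235 = -2474627 + 7 i \sqrt{13}$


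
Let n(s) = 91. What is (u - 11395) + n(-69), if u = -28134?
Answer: -39438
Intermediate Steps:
(u - 11395) + n(-69) = (-28134 - 11395) + 91 = -39529 + 91 = -39438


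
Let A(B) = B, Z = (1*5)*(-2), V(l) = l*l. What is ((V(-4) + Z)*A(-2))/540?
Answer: -1/45 ≈ -0.022222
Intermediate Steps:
V(l) = l²
Z = -10 (Z = 5*(-2) = -10)
((V(-4) + Z)*A(-2))/540 = (((-4)² - 10)*(-2))/540 = ((16 - 10)*(-2))*(1/540) = (6*(-2))*(1/540) = -12*1/540 = -1/45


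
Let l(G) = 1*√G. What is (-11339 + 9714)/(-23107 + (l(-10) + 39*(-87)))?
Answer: 4306250/70225001 + 325*I*√10/140450002 ≈ 0.061321 + 7.3175e-6*I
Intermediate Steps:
l(G) = √G
(-11339 + 9714)/(-23107 + (l(-10) + 39*(-87))) = (-11339 + 9714)/(-23107 + (√(-10) + 39*(-87))) = -1625/(-23107 + (I*√10 - 3393)) = -1625/(-23107 + (-3393 + I*√10)) = -1625/(-26500 + I*√10)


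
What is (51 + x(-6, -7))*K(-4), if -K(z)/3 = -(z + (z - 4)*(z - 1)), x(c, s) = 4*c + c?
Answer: 2268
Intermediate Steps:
x(c, s) = 5*c
K(z) = 3*z + 3*(-1 + z)*(-4 + z) (K(z) = -(-3)*(z + (z - 4)*(z - 1)) = -(-3)*(z + (-4 + z)*(-1 + z)) = -(-3)*(z + (-1 + z)*(-4 + z)) = -3*(-z - (-1 + z)*(-4 + z)) = 3*z + 3*(-1 + z)*(-4 + z))
(51 + x(-6, -7))*K(-4) = (51 + 5*(-6))*(12 - 12*(-4) + 3*(-4)**2) = (51 - 30)*(12 + 48 + 3*16) = 21*(12 + 48 + 48) = 21*108 = 2268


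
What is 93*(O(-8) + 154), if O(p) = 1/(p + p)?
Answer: 229059/16 ≈ 14316.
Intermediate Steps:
O(p) = 1/(2*p)
93*(O(-8) + 154) = 93*((½)/(-8) + 154) = 93*((½)*(-⅛) + 154) = 93*(-1/16 + 154) = 93*(2463/16) = 229059/16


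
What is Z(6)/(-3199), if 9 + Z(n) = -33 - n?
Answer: 48/3199 ≈ 0.015005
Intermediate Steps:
Z(n) = -42 - n (Z(n) = -9 + (-33 - n) = -42 - n)
Z(6)/(-3199) = (-42 - 1*6)/(-3199) = (-42 - 6)*(-1/3199) = -48*(-1/3199) = 48/3199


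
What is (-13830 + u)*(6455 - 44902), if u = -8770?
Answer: 868902200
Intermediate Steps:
(-13830 + u)*(6455 - 44902) = (-13830 - 8770)*(6455 - 44902) = -22600*(-38447) = 868902200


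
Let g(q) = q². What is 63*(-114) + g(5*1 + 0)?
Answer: -7157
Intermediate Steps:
63*(-114) + g(5*1 + 0) = 63*(-114) + (5*1 + 0)² = -7182 + (5 + 0)² = -7182 + 5² = -7182 + 25 = -7157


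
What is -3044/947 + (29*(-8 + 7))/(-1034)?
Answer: -3120033/979198 ≈ -3.1863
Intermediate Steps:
-3044/947 + (29*(-8 + 7))/(-1034) = -3044*1/947 + (29*(-1))*(-1/1034) = -3044/947 - 29*(-1/1034) = -3044/947 + 29/1034 = -3120033/979198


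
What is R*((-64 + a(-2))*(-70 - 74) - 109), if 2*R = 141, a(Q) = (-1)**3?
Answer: 1304391/2 ≈ 6.5220e+5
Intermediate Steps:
a(Q) = -1
R = 141/2 (R = (1/2)*141 = 141/2 ≈ 70.500)
R*((-64 + a(-2))*(-70 - 74) - 109) = 141*((-64 - 1)*(-70 - 74) - 109)/2 = 141*(-65*(-144) - 109)/2 = 141*(9360 - 109)/2 = (141/2)*9251 = 1304391/2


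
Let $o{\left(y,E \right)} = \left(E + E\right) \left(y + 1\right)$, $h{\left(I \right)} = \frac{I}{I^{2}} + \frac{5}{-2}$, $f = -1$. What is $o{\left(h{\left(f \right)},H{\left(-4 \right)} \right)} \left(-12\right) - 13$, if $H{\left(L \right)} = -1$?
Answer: $-73$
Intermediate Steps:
$h{\left(I \right)} = - \frac{5}{2} + \frac{1}{I}$ ($h{\left(I \right)} = \frac{I}{I^{2}} + 5 \left(- \frac{1}{2}\right) = \frac{1}{I} - \frac{5}{2} = - \frac{5}{2} + \frac{1}{I}$)
$o{\left(y,E \right)} = 2 E \left(1 + y\right)$
$o{\left(h{\left(f \right)},H{\left(-4 \right)} \right)} \left(-12\right) - 13 = 2 \left(-1\right) \left(1 - \left(\frac{5}{2} - \frac{1}{-1}\right)\right) \left(-12\right) - 13 = 2 \left(-1\right) \left(1 - \frac{7}{2}\right) \left(-12\right) - 13 = 2 \left(-1\right) \left(- \frac{5}{2}\right) \left(-12\right) - 13 = 5 \left(-12\right) - 13 = -60 - 13 = -73$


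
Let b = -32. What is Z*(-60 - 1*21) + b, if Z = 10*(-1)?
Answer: 778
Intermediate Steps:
Z = -10
Z*(-60 - 1*21) + b = -10*(-60 - 1*21) - 32 = -10*(-60 - 21) - 32 = -10*(-81) - 32 = 810 - 32 = 778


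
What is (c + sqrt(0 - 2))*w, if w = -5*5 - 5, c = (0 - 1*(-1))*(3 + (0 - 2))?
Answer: -30 - 30*I*sqrt(2) ≈ -30.0 - 42.426*I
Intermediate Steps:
c = 1 (c = (0 + 1)*(3 - 2) = 1*1 = 1)
w = -30 (w = -25 - 5 = -30)
(c + sqrt(0 - 2))*w = (1 + sqrt(0 - 2))*(-30) = (1 + sqrt(-2))*(-30) = (1 + I*sqrt(2))*(-30) = -30 - 30*I*sqrt(2)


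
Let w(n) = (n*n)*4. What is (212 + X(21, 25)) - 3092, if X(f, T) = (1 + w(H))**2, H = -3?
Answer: -1511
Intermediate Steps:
w(n) = 4*n**2 (w(n) = n**2*4 = 4*n**2)
X(f, T) = 1369 (X(f, T) = (1 + 4*(-3)**2)**2 = (1 + 4*9)**2 = (1 + 36)**2 = 37**2 = 1369)
(212 + X(21, 25)) - 3092 = (212 + 1369) - 3092 = 1581 - 3092 = -1511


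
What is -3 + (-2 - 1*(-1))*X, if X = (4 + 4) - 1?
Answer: -10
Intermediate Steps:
X = 7 (X = 8 - 1 = 7)
-3 + (-2 - 1*(-1))*X = -3 + (-2 - 1*(-1))*7 = -3 + (-2 + 1)*7 = -3 - 1*7 = -3 - 7 = -10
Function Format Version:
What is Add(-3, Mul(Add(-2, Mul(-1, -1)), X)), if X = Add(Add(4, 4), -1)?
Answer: -10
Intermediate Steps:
X = 7 (X = Add(8, -1) = 7)
Add(-3, Mul(Add(-2, Mul(-1, -1)), X)) = Add(-3, Mul(Add(-2, Mul(-1, -1)), 7)) = Add(-3, Mul(Add(-2, 1), 7)) = Add(-3, Mul(-1, 7)) = Add(-3, -7) = -10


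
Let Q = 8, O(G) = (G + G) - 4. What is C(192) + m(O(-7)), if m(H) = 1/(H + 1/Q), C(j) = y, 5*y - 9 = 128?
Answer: 19551/715 ≈ 27.344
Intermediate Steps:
y = 137/5 (y = 9/5 + (⅕)*128 = 9/5 + 128/5 = 137/5 ≈ 27.400)
C(j) = 137/5
O(G) = -4 + 2*G (O(G) = 2*G - 4 = -4 + 2*G)
m(H) = 1/(⅛ + H) (m(H) = 1/(H + 1/8) = 1/(H + ⅛) = 1/(⅛ + H))
C(192) + m(O(-7)) = 137/5 + 8/(1 + 8*(-4 + 2*(-7))) = 137/5 + 8/(1 + 8*(-4 - 14)) = 137/5 + 8/(1 + 8*(-18)) = 137/5 + 8/(1 - 144) = 137/5 + 8/(-143) = 137/5 + 8*(-1/143) = 137/5 - 8/143 = 19551/715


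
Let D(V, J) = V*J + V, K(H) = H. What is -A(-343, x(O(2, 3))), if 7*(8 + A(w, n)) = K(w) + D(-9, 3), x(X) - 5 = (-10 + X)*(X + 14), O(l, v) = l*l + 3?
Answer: 435/7 ≈ 62.143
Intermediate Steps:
O(l, v) = 3 + l**2 (O(l, v) = l**2 + 3 = 3 + l**2)
D(V, J) = V + J*V (D(V, J) = J*V + V = V + J*V)
x(X) = 5 + (-10 + X)*(14 + X) (x(X) = 5 + (-10 + X)*(X + 14) = 5 + (-10 + X)*(14 + X))
A(w, n) = -92/7 + w/7 (A(w, n) = -8 + (w - 9*(1 + 3))/7 = -8 + (w - 9*4)/7 = -8 + (w - 36)/7 = -8 + (-36 + w)/7 = -8 + (-36/7 + w/7) = -92/7 + w/7)
-A(-343, x(O(2, 3))) = -(-92/7 + (1/7)*(-343)) = -(-92/7 - 49) = -1*(-435/7) = 435/7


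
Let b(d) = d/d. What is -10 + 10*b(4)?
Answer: 0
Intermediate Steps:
b(d) = 1
-10 + 10*b(4) = -10 + 10*1 = -10 + 10 = 0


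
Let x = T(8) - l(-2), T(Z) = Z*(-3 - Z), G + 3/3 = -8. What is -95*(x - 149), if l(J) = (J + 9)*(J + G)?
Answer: 15200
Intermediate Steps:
G = -9 (G = -1 - 8 = -9)
l(J) = (-9 + J)*(9 + J) (l(J) = (J + 9)*(J - 9) = (9 + J)*(-9 + J) = (-9 + J)*(9 + J))
x = -11 (x = -1*8*(3 + 8) - (-81 + (-2)**2) = -1*8*11 - (-81 + 4) = -88 - 1*(-77) = -88 + 77 = -11)
-95*(x - 149) = -95*(-11 - 149) = -95*(-160) = 15200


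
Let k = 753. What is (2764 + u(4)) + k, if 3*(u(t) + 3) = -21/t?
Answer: 14049/4 ≈ 3512.3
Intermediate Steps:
u(t) = -3 - 7/t (u(t) = -3 + (-21/t)/3 = -3 - 7/t)
(2764 + u(4)) + k = (2764 + (-3 - 7/4)) + 753 = (2764 - 19/4) + 753 = 11037/4 + 753 = 14049/4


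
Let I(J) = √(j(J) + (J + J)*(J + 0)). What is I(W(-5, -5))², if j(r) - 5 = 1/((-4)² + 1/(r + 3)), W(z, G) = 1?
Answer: 459/65 ≈ 7.0615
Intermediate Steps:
j(r) = 5 + 1/(16 + 1/(3 + r)) (j(r) = 5 + 1/((-4)² + 1/(r + 3)) = 5 + 1/(16 + 1/(3 + r)))
I(J) = √(2*J² + (248 + 81*J)/(49 + 16*J)) (I(J) = √((248 + 81*J)/(49 + 16*J) + (J + J)*(J + 0)) = √((248 + 81*J)/(49 + 16*J) + (2*J)*J) = √((248 + 81*J)/(49 + 16*J) + 2*J²) = √(2*J² + (248 + 81*J)/(49 + 16*J)))
I(W(-5, -5))² = (√((248 + 81*1 + 2*1²*(49 + 16*1))/(49 + 16*1)))² = (√((248 + 81 + 2*1*(49 + 16))/(49 + 16)))² = (√((248 + 81 + 2*1*65)/65))² = (√((248 + 81 + 130)/65))² = (√((1/65)*459))² = (√(459/65))² = (3*√3315/65)² = 459/65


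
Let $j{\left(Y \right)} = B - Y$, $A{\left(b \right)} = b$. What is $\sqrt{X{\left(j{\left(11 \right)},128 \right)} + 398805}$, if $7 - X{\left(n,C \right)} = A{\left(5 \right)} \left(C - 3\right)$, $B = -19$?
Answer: $3 \sqrt{44243} \approx 631.02$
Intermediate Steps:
$j{\left(Y \right)} = -19 - Y$
$X{\left(n,C \right)} = 22 - 5 C$ ($X{\left(n,C \right)} = 7 - 5 \left(C - 3\right) = 7 - 5 \left(-3 + C\right) = 7 - \left(-15 + 5 C\right) = 22 - 5 C$)
$\sqrt{X{\left(j{\left(11 \right)},128 \right)} + 398805} = \sqrt{\left(22 - 640\right) + 398805} = \sqrt{-618 + 398805} = \sqrt{398187} = 3 \sqrt{44243}$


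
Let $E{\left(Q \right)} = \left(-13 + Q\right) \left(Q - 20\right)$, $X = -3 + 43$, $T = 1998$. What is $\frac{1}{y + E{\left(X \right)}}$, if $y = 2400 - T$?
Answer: $\frac{1}{942} \approx 0.0010616$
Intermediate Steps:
$X = 40$
$E{\left(Q \right)} = \left(-20 + Q\right) \left(-13 + Q\right)$ ($E{\left(Q \right)} = \left(-13 + Q\right) \left(-20 + Q\right) = \left(-20 + Q\right) \left(-13 + Q\right)$)
$y = 402$ ($y = 2400 - 1998 = 402$)
$\frac{1}{y + E{\left(X \right)}} = \frac{1}{402 + \left(260 + 40^{2} - 1320\right)} = \frac{1}{402 + \left(260 + 1600 - 1320\right)} = \frac{1}{402 + 540} = \frac{1}{942}$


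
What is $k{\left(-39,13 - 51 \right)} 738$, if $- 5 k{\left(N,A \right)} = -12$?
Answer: $\frac{8856}{5} \approx 1771.2$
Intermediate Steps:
$k{\left(N,A \right)} = \frac{12}{5}$ ($k{\left(N,A \right)} = \left(- \frac{1}{5}\right) \left(-12\right) = \frac{12}{5}$)
$k{\left(-39,13 - 51 \right)} 738 = \frac{12}{5} \cdot 738 = \frac{8856}{5}$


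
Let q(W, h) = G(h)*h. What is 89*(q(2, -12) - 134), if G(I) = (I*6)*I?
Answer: -934678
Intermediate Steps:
G(I) = 6*I² (G(I) = (6*I)*I = 6*I²)
q(W, h) = 6*h³ (q(W, h) = (6*h²)*h = 6*h³)
89*(q(2, -12) - 134) = 89*(6*(-12)³ - 134) = 89*(6*(-1728) - 134) = 89*(-10368 - 134) = 89*(-10502) = -934678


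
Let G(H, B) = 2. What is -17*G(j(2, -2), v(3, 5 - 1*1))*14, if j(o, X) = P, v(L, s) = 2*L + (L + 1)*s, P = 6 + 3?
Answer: -476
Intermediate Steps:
P = 9
v(L, s) = 2*L + s*(1 + L) (v(L, s) = 2*L + (1 + L)*s = 2*L + s*(1 + L))
j(o, X) = 9
-17*G(j(2, -2), v(3, 5 - 1*1))*14 = -17*2*14 = -34*14 = -476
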